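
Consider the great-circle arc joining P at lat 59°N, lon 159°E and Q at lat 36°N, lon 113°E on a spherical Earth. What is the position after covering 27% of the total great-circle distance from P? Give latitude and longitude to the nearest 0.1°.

The haversine formula gives a central angle δ ≈ 0.655 rad (37.5°) between the endpoints.
Interpolate at f = 0.27 with slerp weights a = sin((1−f)δ)/sin δ ≈ 0.755, b = sin(fδ)/sin δ ≈ 0.289.
p = a·p₁ + b·p₂ ≈ (-0.454, 0.354, 0.817); φ = arcsin(p_z) ≈ 54.80°, λ = atan2(p_y, p_x) ≈ 142.05°.

≈ lat 54.8°N, lon 142.0°E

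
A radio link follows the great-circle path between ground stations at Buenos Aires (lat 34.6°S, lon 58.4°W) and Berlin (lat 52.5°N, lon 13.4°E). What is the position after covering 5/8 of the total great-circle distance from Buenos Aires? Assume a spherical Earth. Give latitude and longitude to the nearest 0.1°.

Convert each endpoint to a unit vector on the sphere (x = cos φ cos λ, y = cos φ sin λ, z = sin φ).
The central angle between the endpoints is δ = arccos(p₁·p₂) ≈ 1.869 rad (107.1°).
Interpolate at f = 5/8 with slerp weights a = sin((1−f)δ)/sin δ ≈ 0.675, b = sin(fδ)/sin δ ≈ 0.963.
p = a·p₁ + b·p₂ ≈ (0.861, -0.337, 0.381); φ = arcsin(p_z) ≈ 22.37°, λ = atan2(p_y, p_x) ≈ -21.39°.

≈ lat 22.4°N, lon 21.4°W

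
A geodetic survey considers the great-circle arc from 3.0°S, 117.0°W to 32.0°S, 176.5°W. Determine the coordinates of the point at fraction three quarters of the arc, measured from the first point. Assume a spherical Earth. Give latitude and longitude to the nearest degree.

Convert each endpoint to a unit vector on the sphere (x = cos φ cos λ, y = cos φ sin λ, z = sin φ).
The central angle between the endpoints is δ = arccos(p₁·p₂) ≈ 1.096 rad (62.8°).
Interpolate at f = 3/4 with slerp weights a = sin((1−f)δ)/sin δ ≈ 0.304, b = sin(fδ)/sin δ ≈ 0.824.
p = a·p₁ + b·p₂ ≈ (-0.835, -0.313, -0.452); φ = arcsin(p_z) ≈ -26.89°, λ = atan2(p_y, p_x) ≈ -159.43°.

≈ 27°S, 159°W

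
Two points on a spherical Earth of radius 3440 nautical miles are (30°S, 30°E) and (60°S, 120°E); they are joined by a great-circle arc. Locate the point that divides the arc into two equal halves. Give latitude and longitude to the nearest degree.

≈ (54°S, 60°E)

From cos δ = sin φ₁ sin φ₂ + cos φ₁ cos φ₂ cos Δλ, the central angle is δ ≈ 1.123 rad (64.3°).
Interpolate at f = 1/2 with slerp weights a = sin((1−f)δ)/sin δ ≈ 0.591, b = sin(fδ)/sin δ ≈ 0.591.
p = a·p₁ + b·p₂ ≈ (0.295, 0.512, -0.807); φ = arcsin(p_z) ≈ -53.79°, λ = atan2(p_y, p_x) ≈ 60.00°.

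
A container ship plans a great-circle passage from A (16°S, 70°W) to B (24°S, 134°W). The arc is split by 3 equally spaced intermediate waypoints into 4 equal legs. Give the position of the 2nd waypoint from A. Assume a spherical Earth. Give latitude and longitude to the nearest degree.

The haversine formula gives a central angle δ ≈ 1.051 rad (60.2°) between the endpoints.
Interpolate at f = 2/4 with slerp weights a = sin((1−f)δ)/sin δ ≈ 0.578, b = sin(fδ)/sin δ ≈ 0.578.
p = a·p₁ + b·p₂ ≈ (-0.177, -0.902, -0.394); φ = arcsin(p_z) ≈ -23.23°, λ = atan2(p_y, p_x) ≈ -101.09°.

≈ (23°S, 101°W)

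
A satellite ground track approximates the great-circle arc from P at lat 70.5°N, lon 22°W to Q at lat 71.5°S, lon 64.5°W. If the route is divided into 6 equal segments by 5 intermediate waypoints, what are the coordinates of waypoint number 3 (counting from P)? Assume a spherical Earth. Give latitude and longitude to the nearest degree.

≈ lat 1°S, lon 43°W

Write both endpoints as unit vectors p₁, p₂ with components (cos φ cos λ, cos φ sin λ, sin φ).
The central angle between the endpoints is δ = arccos(p₁·p₂) ≈ 2.525 rad (144.7°).
Interpolate at f = 3/6 with slerp weights a = sin((1−f)δ)/sin δ ≈ 1.648, b = sin(fδ)/sin δ ≈ 1.648.
p = a·p₁ + b·p₂ ≈ (0.735, -0.678, -0.009); φ = arcsin(p_z) ≈ -0.54°, λ = atan2(p_y, p_x) ≈ -42.69°.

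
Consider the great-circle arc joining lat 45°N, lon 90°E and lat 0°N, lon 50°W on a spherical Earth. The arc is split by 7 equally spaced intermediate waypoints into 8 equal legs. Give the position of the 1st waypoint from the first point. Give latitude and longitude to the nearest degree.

≈ lat 53°N, lon 70°E

Convert each endpoint to a unit vector on the sphere (x = cos φ cos λ, y = cos φ sin λ, z = sin φ).
The central angle between the endpoints is δ = arccos(p₁·p₂) ≈ 2.143 rad (122.8°).
Interpolate at f = 1/8 with slerp weights a = sin((1−f)δ)/sin δ ≈ 1.135, b = sin(fδ)/sin δ ≈ 0.315.
p = a·p₁ + b·p₂ ≈ (0.202, 0.561, 0.803); φ = arcsin(p_z) ≈ 53.37°, λ = atan2(p_y, p_x) ≈ 70.17°.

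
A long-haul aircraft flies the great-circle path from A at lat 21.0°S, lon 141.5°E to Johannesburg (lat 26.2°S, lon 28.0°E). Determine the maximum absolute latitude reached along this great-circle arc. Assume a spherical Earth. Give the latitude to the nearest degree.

≈ 39°S

The great circle lies in the plane with unit normal n̂ = (p₁ × p₂)/|p₁ × p₂|.
Here n̂_z ≈ -0.780; the vertex latitude is φ_max = arccos|n̂_z| ≈ 38.7°.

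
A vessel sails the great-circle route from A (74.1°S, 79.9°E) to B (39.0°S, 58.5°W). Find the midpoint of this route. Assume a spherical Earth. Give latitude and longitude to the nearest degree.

From cos δ = sin φ₁ sin φ₂ + cos φ₁ cos φ₂ cos Δλ, the central angle is δ ≈ 1.108 rad (63.5°).
Interpolate at f = 1/2 with slerp weights a = sin((1−f)δ)/sin δ ≈ 0.588, b = sin(fδ)/sin δ ≈ 0.588.
p = a·p₁ + b·p₂ ≈ (0.267, -0.231, -0.936); φ = arcsin(p_z) ≈ -69.32°, λ = atan2(p_y, p_x) ≈ -40.87°.

≈ (69°S, 41°W)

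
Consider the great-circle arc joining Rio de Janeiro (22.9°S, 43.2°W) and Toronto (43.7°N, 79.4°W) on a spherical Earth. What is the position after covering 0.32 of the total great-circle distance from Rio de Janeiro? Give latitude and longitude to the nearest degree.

≈ (1°S, 54°W)

Write both endpoints as unit vectors p₁, p₂ with components (cos φ cos λ, cos φ sin λ, sin φ).
The central angle between the endpoints is δ = arccos(p₁·p₂) ≈ 1.299 rad (74.4°).
Interpolate at f = 0.32 with slerp weights a = sin((1−f)δ)/sin δ ≈ 0.802, b = sin(fδ)/sin δ ≈ 0.419.
p = a·p₁ + b·p₂ ≈ (0.594, -0.804, -0.023); φ = arcsin(p_z) ≈ -1.29°, λ = atan2(p_y, p_x) ≈ -53.51°.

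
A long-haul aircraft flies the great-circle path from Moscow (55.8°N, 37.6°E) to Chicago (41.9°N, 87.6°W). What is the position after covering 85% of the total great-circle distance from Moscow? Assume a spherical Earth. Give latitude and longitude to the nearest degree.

≈ 51°N, 79°W

Convert each endpoint to a unit vector on the sphere (x = cos φ cos λ, y = cos φ sin λ, z = sin φ).
The central angle between the endpoints is δ = arccos(p₁·p₂) ≈ 1.254 rad (71.9°).
Interpolate at f = 0.85 with slerp weights a = sin((1−f)δ)/sin δ ≈ 0.197, b = sin(fδ)/sin δ ≈ 0.921.
p = a·p₁ + b·p₂ ≈ (0.116, -0.617, 0.778); φ = arcsin(p_z) ≈ 51.07°, λ = atan2(p_y, p_x) ≈ -79.33°.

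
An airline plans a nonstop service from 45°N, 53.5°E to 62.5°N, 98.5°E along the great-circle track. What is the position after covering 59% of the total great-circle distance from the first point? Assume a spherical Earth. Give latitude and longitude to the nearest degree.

Write both endpoints as unit vectors p₁, p₂ with components (cos φ cos λ, cos φ sin λ, sin φ).
The central angle between the endpoints is δ = arccos(p₁·p₂) ≈ 0.539 rad (30.9°).
Interpolate at f = 0.59 with slerp weights a = sin((1−f)δ)/sin δ ≈ 0.427, b = sin(fδ)/sin δ ≈ 0.609.
p = a·p₁ + b·p₂ ≈ (0.138, 0.521, 0.842); φ = arcsin(p_z) ≈ 57.39°, λ = atan2(p_y, p_x) ≈ 75.16°.

≈ 57°N, 75°E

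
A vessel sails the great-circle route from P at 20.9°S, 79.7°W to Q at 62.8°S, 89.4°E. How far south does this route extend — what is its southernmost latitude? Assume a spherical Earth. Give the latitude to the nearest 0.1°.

≈ 85.3°S

The great circle lies in the plane with unit normal n̂ = (p₁ × p₂)/|p₁ × p₂|.
Here n̂_z ≈ +0.081; the vertex latitude is φ_max = arccos|n̂_z| ≈ 85.3°.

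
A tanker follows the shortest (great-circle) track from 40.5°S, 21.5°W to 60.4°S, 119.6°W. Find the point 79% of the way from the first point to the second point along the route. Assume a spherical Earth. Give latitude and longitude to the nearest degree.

Write both endpoints as unit vectors p₁, p₂ with components (cos φ cos λ, cos φ sin λ, sin φ).
The central angle between the endpoints is δ = arccos(p₁·p₂) ≈ 1.034 rad (59.2°).
Interpolate at f = 0.79 with slerp weights a = sin((1−f)δ)/sin δ ≈ 0.251, b = sin(fδ)/sin δ ≈ 0.848.
p = a·p₁ + b·p₂ ≈ (-0.030, -0.434, -0.900); φ = arcsin(p_z) ≈ -64.20°, λ = atan2(p_y, p_x) ≈ -93.90°.

≈ 64°S, 94°W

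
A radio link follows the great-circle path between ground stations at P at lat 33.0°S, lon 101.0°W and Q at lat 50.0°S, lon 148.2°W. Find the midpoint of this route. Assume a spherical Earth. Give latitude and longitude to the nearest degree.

≈ lat 44°S, lon 121°W

Convert each endpoint to a unit vector on the sphere (x = cos φ cos λ, y = cos φ sin λ, z = sin φ).
The central angle between the endpoints is δ = arccos(p₁·p₂) ≈ 0.671 rad (38.4°).
Interpolate at f = 1/2 with slerp weights a = sin((1−f)δ)/sin δ ≈ 0.529, b = sin(fδ)/sin δ ≈ 0.529.
p = a·p₁ + b·p₂ ≈ (-0.374, -0.615, -0.694); φ = arcsin(p_z) ≈ -43.95°, λ = atan2(p_y, p_x) ≈ -121.29°.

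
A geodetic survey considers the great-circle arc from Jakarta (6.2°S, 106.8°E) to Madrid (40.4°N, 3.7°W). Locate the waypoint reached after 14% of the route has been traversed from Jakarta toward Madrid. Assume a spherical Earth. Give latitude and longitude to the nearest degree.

Convert each endpoint to a unit vector on the sphere (x = cos φ cos λ, y = cos φ sin λ, z = sin φ).
The central angle between the endpoints is δ = arccos(p₁·p₂) ≈ 1.913 rad (109.6°).
Interpolate at f = 0.14 with slerp weights a = sin((1−f)δ)/sin δ ≈ 1.058, b = sin(fδ)/sin δ ≈ 0.281.
p = a·p₁ + b·p₂ ≈ (-0.091, 0.994, 0.068); φ = arcsin(p_z) ≈ 3.88°, λ = atan2(p_y, p_x) ≈ 95.22°.

≈ 4°N, 95°E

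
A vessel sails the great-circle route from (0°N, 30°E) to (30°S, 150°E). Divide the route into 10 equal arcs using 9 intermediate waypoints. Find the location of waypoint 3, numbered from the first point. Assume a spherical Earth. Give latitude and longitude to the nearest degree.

Convert each endpoint to a unit vector on the sphere (x = cos φ cos λ, y = cos φ sin λ, z = sin φ).
The central angle between the endpoints is δ = arccos(p₁·p₂) ≈ 2.019 rad (115.7°).
Interpolate at f = 3/10 with slerp weights a = sin((1−f)δ)/sin δ ≈ 1.096, b = sin(fδ)/sin δ ≈ 0.632.
p = a·p₁ + b·p₂ ≈ (0.475, 0.821, -0.316); φ = arcsin(p_z) ≈ -18.41°, λ = atan2(p_y, p_x) ≈ 59.95°.

≈ (18°S, 60°E)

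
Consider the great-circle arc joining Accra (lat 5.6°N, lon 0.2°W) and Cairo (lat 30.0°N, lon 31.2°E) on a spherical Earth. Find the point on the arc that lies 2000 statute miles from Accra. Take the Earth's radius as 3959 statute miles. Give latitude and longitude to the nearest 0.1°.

≈ lat 24.6°N, lon 22.6°E

Write both endpoints as unit vectors p₁, p₂ with components (cos φ cos λ, cos φ sin λ, sin φ).
The central angle between the endpoints is δ = arccos(p₁·p₂) ≈ 0.669 rad (38.3°). The total great-circle distance is δ·R ≈ 0.669 × 3959 ≈ 2648 mi, so the target fraction is f = 2000/2648 ≈ 0.755.
Interpolate at f ≈ 0.755 with slerp weights a = sin((1−f)δ)/sin δ ≈ 0.263, b = sin(fδ)/sin δ ≈ 0.780.
p = a·p₁ + b·p₂ ≈ (0.840, 0.349, 0.416); φ = arcsin(p_z) ≈ 24.57°, λ = atan2(p_y, p_x) ≈ 22.58°.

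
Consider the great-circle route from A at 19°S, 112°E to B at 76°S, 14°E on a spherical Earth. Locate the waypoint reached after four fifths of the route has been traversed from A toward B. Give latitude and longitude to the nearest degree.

Convert each endpoint to a unit vector on the sphere (x = cos φ cos λ, y = cos φ sin λ, z = sin φ).
The central angle between the endpoints is δ = arccos(p₁·p₂) ≈ 1.283 rad (73.5°).
Interpolate at f = 4/5 with slerp weights a = sin((1−f)δ)/sin δ ≈ 0.265, b = sin(fδ)/sin δ ≈ 0.892.
p = a·p₁ + b·p₂ ≈ (0.116, 0.284, -0.952); φ = arcsin(p_z) ≈ -72.13°, λ = atan2(p_y, p_x) ≈ 67.86°.

≈ 72°S, 68°E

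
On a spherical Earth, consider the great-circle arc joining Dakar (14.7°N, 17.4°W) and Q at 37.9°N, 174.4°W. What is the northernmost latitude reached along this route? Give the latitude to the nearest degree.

≈ 69°N

The great circle lies in the plane with unit normal n̂ = (p₁ × p₂)/|p₁ × p₂|.
Here n̂_z ≈ -0.356; the vertex latitude is φ_max = arccos|n̂_z| ≈ 69.1°.
Check via Clairaut: cos φ_max = |cos φ₁| · sin C = cos(14.7°)·sin(21.6°) ≈ 0.356, again giving ≈ 69.1°.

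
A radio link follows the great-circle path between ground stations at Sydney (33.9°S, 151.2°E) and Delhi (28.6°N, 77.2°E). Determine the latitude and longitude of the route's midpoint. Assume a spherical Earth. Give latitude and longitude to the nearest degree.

≈ (3°S, 113°E)

From cos δ = sin φ₁ sin φ₂ + cos φ₁ cos φ₂ cos Δλ, the central angle is δ ≈ 1.637 rad (93.8°).
Interpolate at f = 1/2 with slerp weights a = sin((1−f)δ)/sin δ ≈ 0.732, b = sin(fδ)/sin δ ≈ 0.732.
p = a·p₁ + b·p₂ ≈ (-0.390, 0.919, -0.058); φ = arcsin(p_z) ≈ -3.32°, λ = atan2(p_y, p_x) ≈ 112.99°.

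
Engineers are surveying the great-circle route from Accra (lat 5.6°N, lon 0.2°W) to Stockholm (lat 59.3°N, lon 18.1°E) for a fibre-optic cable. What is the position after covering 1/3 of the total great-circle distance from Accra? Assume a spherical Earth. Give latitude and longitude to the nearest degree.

The haversine formula gives a central angle δ ≈ 0.969 rad (55.5°) between the endpoints.
Interpolate at f = 1/3 with slerp weights a = sin((1−f)δ)/sin δ ≈ 0.730, b = sin(fδ)/sin δ ≈ 0.385.
p = a·p₁ + b·p₂ ≈ (0.914, 0.059, 0.402); φ = arcsin(p_z) ≈ 23.72°, λ = atan2(p_y, p_x) ≈ 3.67°.

≈ lat 24°N, lon 4°E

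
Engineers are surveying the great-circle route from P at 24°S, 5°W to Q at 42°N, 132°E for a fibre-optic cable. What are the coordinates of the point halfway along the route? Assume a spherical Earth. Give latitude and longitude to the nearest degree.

The haversine formula gives a central angle δ ≈ 2.448 rad (140.2°) between the endpoints.
Interpolate at f = 1/2 with slerp weights a = sin((1−f)δ)/sin δ ≈ 1.470, b = sin(fδ)/sin δ ≈ 1.470.
p = a·p₁ + b·p₂ ≈ (0.607, 0.695, 0.386); φ = arcsin(p_z) ≈ 22.69°, λ = atan2(p_y, p_x) ≈ 48.87°.

≈ 23°N, 49°E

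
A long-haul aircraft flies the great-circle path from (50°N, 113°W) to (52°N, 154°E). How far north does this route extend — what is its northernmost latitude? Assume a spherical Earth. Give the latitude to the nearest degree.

The great circle lies in the plane with unit normal n̂ = (p₁ × p₂)/|p₁ × p₂|.
Here n̂_z ≈ -0.486; the vertex latitude is φ_max = arccos|n̂_z| ≈ 60.9°.
Check via Clairaut: cos φ_max = |cos φ₁| · sin C = cos(50.0°)·sin(49.2°) ≈ 0.486, again giving ≈ 60.9°.

≈ 61°N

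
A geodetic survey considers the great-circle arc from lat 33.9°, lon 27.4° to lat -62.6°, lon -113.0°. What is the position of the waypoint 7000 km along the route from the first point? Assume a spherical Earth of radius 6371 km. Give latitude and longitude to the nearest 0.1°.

Write both endpoints as unit vectors p₁, p₂ with components (cos φ cos λ, cos φ sin λ, sin φ).
The central angle between the endpoints is δ = arccos(p₁·p₂) ≈ 2.481 rad (142.1°). The total great-circle distance is δ·R ≈ 2.481 × 6371 ≈ 15805 km, so the target fraction is f = 7000/15805 ≈ 0.443.
Interpolate at f ≈ 0.443 with slerp weights a = sin((1−f)δ)/sin δ ≈ 1.600, b = sin(fδ)/sin δ ≈ 1.451.
p = a·p₁ + b·p₂ ≈ (0.918, -0.003, -0.396); φ = arcsin(p_z) ≈ -23.31°, λ = atan2(p_y, p_x) ≈ -0.21°.

≈ lat -23.3°, lon -0.2°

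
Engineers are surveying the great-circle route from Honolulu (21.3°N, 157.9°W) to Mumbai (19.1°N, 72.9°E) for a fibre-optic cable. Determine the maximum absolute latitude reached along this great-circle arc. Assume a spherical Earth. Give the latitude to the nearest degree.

≈ 41°N

The great circle lies in the plane with unit normal n̂ = (p₁ × p₂)/|p₁ × p₂|.
Here n̂_z ≈ -0.759; the vertex latitude is φ_max = arccos|n̂_z| ≈ 40.6°.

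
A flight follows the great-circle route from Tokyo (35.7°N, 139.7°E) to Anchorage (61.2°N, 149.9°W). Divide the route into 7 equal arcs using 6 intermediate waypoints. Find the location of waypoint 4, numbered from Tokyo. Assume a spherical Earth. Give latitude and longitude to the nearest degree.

≈ (56°N, 170°E)

The haversine formula gives a central angle δ ≈ 0.873 rad (50.0°) between the endpoints.
Interpolate at f = 4/7 with slerp weights a = sin((1−f)δ)/sin δ ≈ 0.477, b = sin(fδ)/sin δ ≈ 0.624.
p = a·p₁ + b·p₂ ≈ (-0.556, 0.100, 0.825); φ = arcsin(p_z) ≈ 55.63°, λ = atan2(p_y, p_x) ≈ 169.83°.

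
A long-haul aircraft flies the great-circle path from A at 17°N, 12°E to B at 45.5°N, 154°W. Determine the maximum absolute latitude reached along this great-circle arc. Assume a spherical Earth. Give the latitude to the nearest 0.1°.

The great circle lies in the plane with unit normal n̂ = (p₁ × p₂)/|p₁ × p₂|.
Here n̂_z ≈ -0.181; the vertex latitude is φ_max = arccos|n̂_z| ≈ 79.6°.
Check via Clairaut: cos φ_max = |cos φ₁| · sin C = cos(17.0°)·sin(10.9°) ≈ 0.181, again giving ≈ 79.6°.

≈ 79.6°N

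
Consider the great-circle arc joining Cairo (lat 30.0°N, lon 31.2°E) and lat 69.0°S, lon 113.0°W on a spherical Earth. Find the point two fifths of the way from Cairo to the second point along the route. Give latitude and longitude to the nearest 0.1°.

≈ lat 22.3°S, lon 15.8°E

Convert each endpoint to a unit vector on the sphere (x = cos φ cos λ, y = cos φ sin λ, z = sin φ).
The central angle between the endpoints is δ = arccos(p₁·p₂) ≈ 2.372 rad (135.9°).
Interpolate at f = 2/5 with slerp weights a = sin((1−f)δ)/sin δ ≈ 1.422, b = sin(fδ)/sin δ ≈ 1.169.
p = a·p₁ + b·p₂ ≈ (0.890, 0.253, -0.380); φ = arcsin(p_z) ≈ -22.33°, λ = atan2(p_y, p_x) ≈ 15.84°.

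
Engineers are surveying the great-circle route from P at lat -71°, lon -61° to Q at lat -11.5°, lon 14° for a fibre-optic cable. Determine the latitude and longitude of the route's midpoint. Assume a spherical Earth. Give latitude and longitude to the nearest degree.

≈ lat -46°, lon -2°

Convert each endpoint to a unit vector on the sphere (x = cos φ cos λ, y = cos φ sin λ, z = sin φ).
The central angle between the endpoints is δ = arccos(p₁·p₂) ≈ 1.296 rad (74.3°).
Interpolate at f = 1/2 with slerp weights a = sin((1−f)δ)/sin δ ≈ 0.627, b = sin(fδ)/sin δ ≈ 0.627.
p = a·p₁ + b·p₂ ≈ (0.695, -0.030, -0.718); φ = arcsin(p_z) ≈ -45.89°, λ = atan2(p_y, p_x) ≈ -2.46°.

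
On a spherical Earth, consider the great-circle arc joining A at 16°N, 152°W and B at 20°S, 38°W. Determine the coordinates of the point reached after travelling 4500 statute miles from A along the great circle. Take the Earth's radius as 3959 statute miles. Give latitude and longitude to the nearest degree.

The haversine formula gives a central angle δ ≈ 2.051 rad (117.5°) between the endpoints. The total great-circle distance is δ·R ≈ 2.051 × 3959 ≈ 8119 mi, so the target fraction is f = 4500/8119 ≈ 0.554.
Interpolate at f ≈ 0.554 with slerp weights a = sin((1−f)δ)/sin δ ≈ 0.893, b = sin(fδ)/sin δ ≈ 1.023.
p = a·p₁ + b·p₂ ≈ (-0.000, -0.995, -0.104); φ = arcsin(p_z) ≈ -5.95°, λ = atan2(p_y, p_x) ≈ -90.03°.

≈ 6°S, 90°W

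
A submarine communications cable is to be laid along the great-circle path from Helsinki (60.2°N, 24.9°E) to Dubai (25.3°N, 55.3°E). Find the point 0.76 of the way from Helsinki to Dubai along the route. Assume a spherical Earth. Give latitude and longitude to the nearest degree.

Write both endpoints as unit vectors p₁, p₂ with components (cos φ cos λ, cos φ sin λ, sin φ).
The central angle between the endpoints is δ = arccos(p₁·p₂) ≈ 0.710 rad (40.7°).
Interpolate at f = 0.76 with slerp weights a = sin((1−f)δ)/sin δ ≈ 0.260, b = sin(fδ)/sin δ ≈ 0.788.
p = a·p₁ + b·p₂ ≈ (0.523, 0.640, 0.563); φ = arcsin(p_z) ≈ 34.24°, λ = atan2(p_y, p_x) ≈ 50.76°.

≈ (34°N, 51°E)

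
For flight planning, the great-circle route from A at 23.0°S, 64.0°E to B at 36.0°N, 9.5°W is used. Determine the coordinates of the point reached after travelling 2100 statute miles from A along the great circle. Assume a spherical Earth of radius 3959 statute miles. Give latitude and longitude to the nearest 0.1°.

≈ 2.5°S, 40.9°E

From cos δ = sin φ₁ sin φ₂ + cos φ₁ cos φ₂ cos Δλ, the central angle is δ ≈ 1.589 rad (91.0°). The total great-circle distance is δ·R ≈ 1.589 × 3959 ≈ 6291 mi, so the target fraction is f = 2100/6291 ≈ 0.334.
Interpolate at f ≈ 0.334 with slerp weights a = sin((1−f)δ)/sin δ ≈ 0.872, b = sin(fδ)/sin δ ≈ 0.506.
p = a·p₁ + b·p₂ ≈ (0.756, 0.654, -0.043); φ = arcsin(p_z) ≈ -2.48°, λ = atan2(p_y, p_x) ≈ 40.87°.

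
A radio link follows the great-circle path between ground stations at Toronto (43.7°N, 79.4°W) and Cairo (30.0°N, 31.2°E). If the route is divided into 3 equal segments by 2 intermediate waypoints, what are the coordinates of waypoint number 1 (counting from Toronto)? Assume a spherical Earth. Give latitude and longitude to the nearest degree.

Write both endpoints as unit vectors p₁, p₂ with components (cos φ cos λ, cos φ sin λ, sin φ).
The central angle between the endpoints is δ = arccos(p₁·p₂) ≈ 1.445 rad (82.8°).
Interpolate at f = 1/3 with slerp weights a = sin((1−f)δ)/sin δ ≈ 0.828, b = sin(fδ)/sin δ ≈ 0.467.
p = a·p₁ + b·p₂ ≈ (0.456, -0.379, 0.805); φ = arcsin(p_z) ≈ 53.65°, λ = atan2(p_y, p_x) ≈ -39.71°.

≈ 54°N, 40°W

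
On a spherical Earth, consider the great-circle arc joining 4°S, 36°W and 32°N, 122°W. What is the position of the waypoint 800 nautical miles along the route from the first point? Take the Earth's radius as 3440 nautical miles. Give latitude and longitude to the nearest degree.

Convert each endpoint to a unit vector on the sphere (x = cos φ cos λ, y = cos φ sin λ, z = sin φ).
The central angle between the endpoints is δ = arccos(p₁·p₂) ≈ 1.549 rad (88.7°). The total great-circle distance is δ·R ≈ 1.549 × 3440 ≈ 5328 nmi, so the target fraction is f = 800/5328 ≈ 0.150.
Interpolate at f ≈ 0.150 with slerp weights a = sin((1−f)δ)/sin δ ≈ 0.968, b = sin(fδ)/sin δ ≈ 0.231.
p = a·p₁ + b·p₂ ≈ (0.678, -0.733, 0.055); φ = arcsin(p_z) ≈ 3.13°, λ = atan2(p_y, p_x) ≈ -47.26°.

≈ 3°N, 47°W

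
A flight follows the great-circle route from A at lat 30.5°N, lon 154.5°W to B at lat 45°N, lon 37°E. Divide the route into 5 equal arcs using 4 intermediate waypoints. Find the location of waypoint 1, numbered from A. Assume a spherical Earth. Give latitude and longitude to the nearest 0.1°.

From cos δ = sin φ₁ sin φ₂ + cos φ₁ cos φ₂ cos Δλ, the central angle is δ ≈ 1.811 rad (103.8°).
Interpolate at f = 1/5 with slerp weights a = sin((1−f)δ)/sin δ ≈ 1.022, b = sin(fδ)/sin δ ≈ 0.365.
p = a·p₁ + b·p₂ ≈ (-0.589, -0.224, 0.777); φ = arcsin(p_z) ≈ 50.96°, λ = atan2(p_y, p_x) ≈ -159.18°.

≈ lat 51.0°N, lon 159.2°W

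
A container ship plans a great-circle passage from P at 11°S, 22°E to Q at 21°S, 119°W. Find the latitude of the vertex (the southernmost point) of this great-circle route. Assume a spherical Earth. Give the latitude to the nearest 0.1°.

The great circle lies in the plane with unit normal n̂ = (p₁ × p₂)/|p₁ × p₂|.
Here n̂_z ≈ -0.754; the vertex latitude is φ_max = arccos|n̂_z| ≈ 41.1°.
Check via Clairaut: cos φ_max = |cos φ₁| · sin C = cos(11.0°)·sin(129.8°) ≈ 0.754, again giving ≈ 41.1°.

≈ 41.1°S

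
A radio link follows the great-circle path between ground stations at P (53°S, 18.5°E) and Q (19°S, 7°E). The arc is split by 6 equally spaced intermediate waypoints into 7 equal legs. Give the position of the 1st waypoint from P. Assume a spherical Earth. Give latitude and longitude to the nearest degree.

Write both endpoints as unit vectors p₁, p₂ with components (cos φ cos λ, cos φ sin λ, sin φ).
The central angle between the endpoints is δ = arccos(p₁·p₂) ≈ 0.614 rad (35.2°).
Interpolate at f = 1/7 with slerp weights a = sin((1−f)δ)/sin δ ≈ 0.872, b = sin(fδ)/sin δ ≈ 0.152.
p = a·p₁ + b·p₂ ≈ (0.640, 0.184, -0.746); φ = arcsin(p_z) ≈ -48.23°, λ = atan2(p_y, p_x) ≈ 16.03°.

≈ (48°S, 16°E)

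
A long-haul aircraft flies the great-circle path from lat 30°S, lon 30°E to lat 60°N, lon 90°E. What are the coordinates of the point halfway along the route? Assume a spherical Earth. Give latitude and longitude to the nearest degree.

From cos δ = sin φ₁ sin φ₂ + cos φ₁ cos φ₂ cos Δλ, the central angle is δ ≈ 1.789 rad (102.5°).
Interpolate at f = 1/2 with slerp weights a = sin((1−f)δ)/sin δ ≈ 0.799, b = sin(fδ)/sin δ ≈ 0.799.
p = a·p₁ + b·p₂ ≈ (0.599, 0.745, 0.292); φ = arcsin(p_z) ≈ 17.00°, λ = atan2(p_y, p_x) ≈ 51.21°.

≈ lat 17°N, lon 51°E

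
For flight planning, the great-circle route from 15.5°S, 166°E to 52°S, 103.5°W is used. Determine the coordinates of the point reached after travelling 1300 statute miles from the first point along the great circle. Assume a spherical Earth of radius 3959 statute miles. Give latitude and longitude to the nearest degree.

Convert each endpoint to a unit vector on the sphere (x = cos φ cos λ, y = cos φ sin λ, z = sin φ).
The central angle between the endpoints is δ = arccos(p₁·p₂) ≈ 1.364 rad (78.1°). The total great-circle distance is δ·R ≈ 1.364 × 3959 ≈ 5400 mi, so the target fraction is f = 1300/5400 ≈ 0.241.
Interpolate at f ≈ 0.241 with slerp weights a = sin((1−f)δ)/sin δ ≈ 0.879, b = sin(fδ)/sin δ ≈ 0.330.
p = a·p₁ + b·p₂ ≈ (-0.869, 0.008, -0.495); φ = arcsin(p_z) ≈ -29.64°, λ = atan2(p_y, p_x) ≈ 179.50°.

≈ 30°S, 179°E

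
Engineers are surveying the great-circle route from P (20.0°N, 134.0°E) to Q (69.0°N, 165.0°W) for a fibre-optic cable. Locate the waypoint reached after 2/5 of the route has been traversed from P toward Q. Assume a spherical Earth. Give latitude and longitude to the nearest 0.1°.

≈ (42.4°N, 145.6°E)

Convert each endpoint to a unit vector on the sphere (x = cos φ cos λ, y = cos φ sin λ, z = sin φ).
The central angle between the endpoints is δ = arccos(p₁·p₂) ≈ 1.067 rad (61.1°).
Interpolate at f = 2/5 with slerp weights a = sin((1−f)δ)/sin δ ≈ 0.682, b = sin(fδ)/sin δ ≈ 0.473.
p = a·p₁ + b·p₂ ≈ (-0.609, 0.417, 0.675); φ = arcsin(p_z) ≈ 42.43°, λ = atan2(p_y, p_x) ≈ 145.58°.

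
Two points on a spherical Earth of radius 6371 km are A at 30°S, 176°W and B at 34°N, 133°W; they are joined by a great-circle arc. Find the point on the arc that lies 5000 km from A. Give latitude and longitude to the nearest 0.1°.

≈ 8.2°N, 151.4°W

From cos δ = sin φ₁ sin φ₂ + cos φ₁ cos φ₂ cos Δλ, the central angle is δ ≈ 1.323 rad (75.8°). The total great-circle distance is δ·R ≈ 1.323 × 6371 ≈ 8427 km, so the target fraction is f = 5000/8427 ≈ 0.593.
Interpolate at f ≈ 0.593 with slerp weights a = sin((1−f)δ)/sin δ ≈ 0.529, b = sin(fδ)/sin δ ≈ 0.729.
p = a·p₁ + b·p₂ ≈ (-0.869, -0.474, 0.143); φ = arcsin(p_z) ≈ 8.24°, λ = atan2(p_y, p_x) ≈ -151.39°.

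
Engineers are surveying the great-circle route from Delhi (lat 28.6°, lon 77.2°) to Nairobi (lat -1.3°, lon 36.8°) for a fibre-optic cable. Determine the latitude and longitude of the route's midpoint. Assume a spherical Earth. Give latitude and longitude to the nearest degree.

From cos δ = sin φ₁ sin φ₂ + cos φ₁ cos φ₂ cos Δλ, the central angle is δ ≈ 0.853 rad (48.9°).
Interpolate at f = 1/2 with slerp weights a = sin((1−f)δ)/sin δ ≈ 0.549, b = sin(fδ)/sin δ ≈ 0.549.
p = a·p₁ + b·p₂ ≈ (0.546, 0.799, 0.250); φ = arcsin(p_z) ≈ 14.50°, λ = atan2(p_y, p_x) ≈ 55.63°.

≈ lat 15°, lon 56°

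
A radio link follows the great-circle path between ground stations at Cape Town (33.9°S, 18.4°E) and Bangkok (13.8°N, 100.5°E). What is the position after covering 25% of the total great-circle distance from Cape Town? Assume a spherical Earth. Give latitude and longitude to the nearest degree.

From cos δ = sin φ₁ sin φ₂ + cos φ₁ cos φ₂ cos Δλ, the central angle is δ ≈ 1.593 rad (91.3°).
Interpolate at f = 0.25 with slerp weights a = sin((1−f)δ)/sin δ ≈ 0.930, b = sin(fδ)/sin δ ≈ 0.388.
p = a·p₁ + b·p₂ ≈ (0.664, 0.614, -0.426); φ = arcsin(p_z) ≈ -25.24°, λ = atan2(p_y, p_x) ≈ 42.76°.

≈ 25°S, 43°E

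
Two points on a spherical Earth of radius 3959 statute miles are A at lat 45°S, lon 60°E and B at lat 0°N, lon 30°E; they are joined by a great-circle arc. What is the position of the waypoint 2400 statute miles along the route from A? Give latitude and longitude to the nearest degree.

≈ lat 16°S, lon 38°E

Write both endpoints as unit vectors p₁, p₂ with components (cos φ cos λ, cos φ sin λ, sin φ).
The central angle between the endpoints is δ = arccos(p₁·p₂) ≈ 0.912 rad (52.2°). The total great-circle distance is δ·R ≈ 0.912 × 3959 ≈ 3610 mi, so the target fraction is f = 2400/3610 ≈ 0.665.
Interpolate at f ≈ 0.665 with slerp weights a = sin((1−f)δ)/sin δ ≈ 0.380, b = sin(fδ)/sin δ ≈ 0.721.
p = a·p₁ + b·p₂ ≈ (0.759, 0.593, -0.269); φ = arcsin(p_z) ≈ -15.61°, λ = atan2(p_y, p_x) ≈ 38.03°.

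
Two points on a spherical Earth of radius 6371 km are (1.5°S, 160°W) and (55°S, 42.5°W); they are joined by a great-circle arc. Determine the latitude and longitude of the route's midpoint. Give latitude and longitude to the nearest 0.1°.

≈ (43.4°S, 125.3°W)

The haversine formula gives a central angle δ ≈ 1.817 rad (104.1°) between the endpoints.
Interpolate at f = 1/2 with slerp weights a = sin((1−f)δ)/sin δ ≈ 0.813, b = sin(fδ)/sin δ ≈ 0.813.
p = a·p₁ + b·p₂ ≈ (-0.420, -0.593, -0.687); φ = arcsin(p_z) ≈ -43.41°, λ = atan2(p_y, p_x) ≈ -125.30°.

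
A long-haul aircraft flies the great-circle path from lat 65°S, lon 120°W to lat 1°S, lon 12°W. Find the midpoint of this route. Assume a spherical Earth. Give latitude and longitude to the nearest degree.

Convert each endpoint to a unit vector on the sphere (x = cos φ cos λ, y = cos φ sin λ, z = sin φ).
The central angle between the endpoints is δ = arccos(p₁·p₂) ≈ 1.686 rad (96.6°).
Interpolate at f = 1/2 with slerp weights a = sin((1−f)δ)/sin δ ≈ 0.752, b = sin(fδ)/sin δ ≈ 0.752.
p = a·p₁ + b·p₂ ≈ (0.576, -0.431, -0.694); φ = arcsin(p_z) ≈ -43.97°, λ = atan2(p_y, p_x) ≈ -36.82°.

≈ lat 44°S, lon 37°W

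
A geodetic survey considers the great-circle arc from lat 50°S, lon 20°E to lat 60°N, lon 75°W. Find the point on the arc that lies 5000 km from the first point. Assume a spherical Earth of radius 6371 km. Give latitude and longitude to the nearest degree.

≈ lat 12°S, lon 10°W

From cos δ = sin φ₁ sin φ₂ + cos φ₁ cos φ₂ cos Δλ, the central angle is δ ≈ 2.334 rad (133.7°). The total great-circle distance is δ·R ≈ 2.334 × 6371 ≈ 14872 km, so the target fraction is f = 5000/14872 ≈ 0.336.
Interpolate at f ≈ 0.336 with slerp weights a = sin((1−f)δ)/sin δ ≈ 1.384, b = sin(fδ)/sin δ ≈ 0.978.
p = a·p₁ + b·p₂ ≈ (0.962, -0.168, -0.213); φ = arcsin(p_z) ≈ -12.30°, λ = atan2(p_y, p_x) ≈ -9.91°.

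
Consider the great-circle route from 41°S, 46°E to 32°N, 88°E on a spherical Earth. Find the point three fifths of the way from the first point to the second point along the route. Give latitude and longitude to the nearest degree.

≈ 3°N, 72°E

Write both endpoints as unit vectors p₁, p₂ with components (cos φ cos λ, cos φ sin λ, sin φ).
The central angle between the endpoints is δ = arccos(p₁·p₂) ≈ 1.442 rad (82.6°).
Interpolate at f = 3/5 with slerp weights a = sin((1−f)δ)/sin δ ≈ 0.550, b = sin(fδ)/sin δ ≈ 0.768.
p = a·p₁ + b·p₂ ≈ (0.311, 0.949, 0.046); φ = arcsin(p_z) ≈ 2.64°, λ = atan2(p_y, p_x) ≈ 71.86°.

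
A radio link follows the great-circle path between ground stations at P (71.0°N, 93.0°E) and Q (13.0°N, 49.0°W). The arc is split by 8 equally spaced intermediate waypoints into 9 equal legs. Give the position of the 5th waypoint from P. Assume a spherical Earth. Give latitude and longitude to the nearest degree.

≈ (53°N, 36°W)

Write both endpoints as unit vectors p₁, p₂ with components (cos φ cos λ, cos φ sin λ, sin φ).
The central angle between the endpoints is δ = arccos(p₁·p₂) ≈ 1.608 rad (92.1°).
Interpolate at f = 5/9 with slerp weights a = sin((1−f)δ)/sin δ ≈ 0.656, b = sin(fδ)/sin δ ≈ 0.780.
p = a·p₁ + b·p₂ ≈ (0.487, -0.360, 0.796); φ = arcsin(p_z) ≈ 52.70°, λ = atan2(p_y, p_x) ≈ -36.47°.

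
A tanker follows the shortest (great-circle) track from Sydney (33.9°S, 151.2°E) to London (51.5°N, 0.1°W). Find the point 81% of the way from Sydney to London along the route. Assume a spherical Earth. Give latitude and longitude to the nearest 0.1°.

Convert each endpoint to a unit vector on the sphere (x = cos φ cos λ, y = cos φ sin λ, z = sin φ).
The central angle between the endpoints is δ = arccos(p₁·p₂) ≈ 2.668 rad (152.8°).
Interpolate at f = 0.81 with slerp weights a = sin((1−f)δ)/sin δ ≈ 1.063, b = sin(fδ)/sin δ ≈ 1.820.
p = a·p₁ + b·p₂ ≈ (0.360, 0.423, 0.832); φ = arcsin(p_z) ≈ 56.26°, λ = atan2(p_y, p_x) ≈ 49.63°.

≈ 56.3°N, 49.6°E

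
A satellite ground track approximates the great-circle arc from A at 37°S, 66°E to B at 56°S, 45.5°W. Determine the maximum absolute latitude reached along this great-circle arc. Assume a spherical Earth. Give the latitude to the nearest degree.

The great circle lies in the plane with unit normal n̂ = (p₁ × p₂)/|p₁ × p₂|.
Here n̂_z ≈ -0.441; the vertex latitude is φ_max = arccos|n̂_z| ≈ 63.8°.
Check via Clairaut: cos φ_max = |cos φ₁| · sin C = cos(37.0°)·sin(146.5°) ≈ 0.441, again giving ≈ 63.8°.

≈ 64°S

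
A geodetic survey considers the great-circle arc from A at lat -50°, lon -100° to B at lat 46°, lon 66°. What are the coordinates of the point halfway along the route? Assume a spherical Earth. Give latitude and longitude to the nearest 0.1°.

≈ lat -15.3°, lon 0.5°

Write both endpoints as unit vectors p₁, p₂ with components (cos φ cos λ, cos φ sin λ, sin φ).
The central angle between the endpoints is δ = arccos(p₁·p₂) ≈ 2.964 rad (169.8°).
Interpolate at f = 1/2 with slerp weights a = sin((1−f)δ)/sin δ ≈ 5.643, b = sin(fδ)/sin δ ≈ 5.643.
p = a·p₁ + b·p₂ ≈ (0.965, 0.009, -0.264); φ = arcsin(p_z) ≈ -15.28°, λ = atan2(p_y, p_x) ≈ 0.53°.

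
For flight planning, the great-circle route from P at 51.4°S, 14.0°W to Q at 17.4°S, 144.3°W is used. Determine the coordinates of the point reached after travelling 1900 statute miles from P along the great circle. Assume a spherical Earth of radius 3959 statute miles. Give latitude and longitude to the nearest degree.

Write both endpoints as unit vectors p₁, p₂ with components (cos φ cos λ, cos φ sin λ, sin φ).
The central angle between the endpoints is δ = arccos(p₁·p₂) ≈ 1.723 rad (98.7°). The total great-circle distance is δ·R ≈ 1.723 × 3959 ≈ 6820 mi, so the target fraction is f = 1900/6820 ≈ 0.279.
Interpolate at f ≈ 0.279 with slerp weights a = sin((1−f)δ)/sin δ ≈ 0.958, b = sin(fδ)/sin δ ≈ 0.467.
p = a·p₁ + b·p₂ ≈ (0.218, -0.405, -0.888); φ = arcsin(p_z) ≈ -62.64°, λ = atan2(p_y, p_x) ≈ -61.71°.

≈ 63°S, 62°W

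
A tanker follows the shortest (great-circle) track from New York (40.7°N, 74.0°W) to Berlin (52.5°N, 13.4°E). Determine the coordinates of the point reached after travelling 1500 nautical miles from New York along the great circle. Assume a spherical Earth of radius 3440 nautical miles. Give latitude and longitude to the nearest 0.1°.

Write both endpoints as unit vectors p₁, p₂ with components (cos φ cos λ, cos φ sin λ, sin φ).
The central angle between the endpoints is δ = arccos(p₁·p₂) ≈ 1.002 rad (57.4°). The total great-circle distance is δ·R ≈ 1.002 × 3440 ≈ 3448 nmi, so the target fraction is f = 1500/3448 ≈ 0.435.
Interpolate at f ≈ 0.435 with slerp weights a = sin((1−f)δ)/sin δ ≈ 0.637, b = sin(fδ)/sin δ ≈ 0.501.
p = a·p₁ + b·p₂ ≈ (0.430, -0.393, 0.813); φ = arcsin(p_z) ≈ 54.37°, λ = atan2(p_y, p_x) ≈ -42.46°.

≈ (54.4°N, 42.5°W)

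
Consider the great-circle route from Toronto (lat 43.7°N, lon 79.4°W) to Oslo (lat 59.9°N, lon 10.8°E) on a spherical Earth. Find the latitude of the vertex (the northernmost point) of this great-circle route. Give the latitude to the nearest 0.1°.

The great circle lies in the plane with unit normal n̂ = (p₁ × p₂)/|p₁ × p₂|.
Here n̂_z ≈ +0.452; the vertex latitude is φ_max = arccos|n̂_z| ≈ 63.1°.
Check via Clairaut: cos φ_max = |cos φ₁| · sin C = cos(43.7°)·sin(38.7°) ≈ 0.452, again giving ≈ 63.1°.

≈ 63.1°N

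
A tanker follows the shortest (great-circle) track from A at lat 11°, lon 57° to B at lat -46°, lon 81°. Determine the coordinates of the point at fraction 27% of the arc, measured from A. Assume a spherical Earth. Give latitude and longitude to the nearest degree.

The haversine formula gives a central angle δ ≈ 1.064 rad (60.9°) between the endpoints.
Interpolate at f = 0.27 with slerp weights a = sin((1−f)δ)/sin δ ≈ 0.802, b = sin(fδ)/sin δ ≈ 0.324.
p = a·p₁ + b·p₂ ≈ (0.464, 0.882, -0.080); φ = arcsin(p_z) ≈ -4.60°, λ = atan2(p_y, p_x) ≈ 62.27°.

≈ lat -5°, lon 62°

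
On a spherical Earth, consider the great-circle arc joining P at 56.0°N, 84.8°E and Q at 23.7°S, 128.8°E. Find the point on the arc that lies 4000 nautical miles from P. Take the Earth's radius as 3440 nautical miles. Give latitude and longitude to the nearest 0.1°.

≈ 3.8°S, 120.6°E

Convert each endpoint to a unit vector on the sphere (x = cos φ cos λ, y = cos φ sin λ, z = sin φ).
The central angle between the endpoints is δ = arccos(p₁·p₂) ≈ 1.536 rad (88.0°). The total great-circle distance is δ·R ≈ 1.536 × 3440 ≈ 5283 nmi, so the target fraction is f = 4000/5283 ≈ 0.757.
Interpolate at f ≈ 0.757 with slerp weights a = sin((1−f)δ)/sin δ ≈ 0.365, b = sin(fδ)/sin δ ≈ 0.918.
p = a·p₁ + b·p₂ ≈ (-0.509, 0.858, -0.067); φ = arcsin(p_z) ≈ -3.84°, λ = atan2(p_y, p_x) ≈ 120.64°.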